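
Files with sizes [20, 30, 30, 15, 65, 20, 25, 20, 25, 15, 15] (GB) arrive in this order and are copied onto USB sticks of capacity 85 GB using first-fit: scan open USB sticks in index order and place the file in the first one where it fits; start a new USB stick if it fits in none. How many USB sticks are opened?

4

  20 → USB stick 1 (new)  [load 20/85]
  30 → USB stick 1  [load 50/85]
  30 → USB stick 1  [load 80/85]
  15 → USB stick 2 (new)  [load 15/85]
  65 → USB stick 2  [load 80/85]
  20 → USB stick 3 (new)  [load 20/85]
  25 → USB stick 3  [load 45/85]
  20 → USB stick 3  [load 65/85]
  25 → USB stick 4 (new)  [load 25/85]
  15 → USB stick 3  [load 80/85]
  15 → USB stick 4  [load 40/85]
4 USB sticks opened.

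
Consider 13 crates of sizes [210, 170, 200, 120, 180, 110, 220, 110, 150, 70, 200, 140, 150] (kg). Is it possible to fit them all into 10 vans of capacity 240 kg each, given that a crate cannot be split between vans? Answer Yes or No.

Total = 2030 kg; ⌈2030/240⌉ = 9.
The bound of 9 does not rule out 10, but exhaustive search shows no assignment into 10 vans of capacity 240 kg exists — the minimum is 11.

No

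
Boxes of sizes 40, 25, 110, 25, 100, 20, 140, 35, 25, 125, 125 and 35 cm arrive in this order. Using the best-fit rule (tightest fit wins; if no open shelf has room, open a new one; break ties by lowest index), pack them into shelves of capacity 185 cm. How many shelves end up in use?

5

  40 → shelf 1 (new)  [load 40/185]
  25 → shelf 1  [load 65/185]
  110 → shelf 1  [load 175/185]
  25 → shelf 2 (new)  [load 25/185]
  100 → shelf 2  [load 125/185]
  20 → shelf 2  [load 145/185]
  140 → shelf 3 (new)  [load 140/185]
  35 → shelf 2  [load 180/185]
  25 → shelf 3  [load 165/185]
  125 → shelf 4 (new)  [load 125/185]
  125 → shelf 5 (new)  [load 125/185]
  35 → shelf 4  [load 160/185]
5 shelves opened.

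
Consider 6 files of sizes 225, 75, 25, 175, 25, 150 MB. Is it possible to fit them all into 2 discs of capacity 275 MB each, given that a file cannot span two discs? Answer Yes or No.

Total = 675 MB; ⌈675/275⌉ = 3.
At least 3 discs are required, but only 2 are allowed.

No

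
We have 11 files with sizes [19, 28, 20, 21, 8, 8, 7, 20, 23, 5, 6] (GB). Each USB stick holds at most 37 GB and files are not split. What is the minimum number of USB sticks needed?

Total = 28 + 23 + 21 + 20 + 20 + 19 + 8 + 8 + 7 + 6 + 5 = 165 GB.
Lower bound: ⌈165/37⌉ = 5 USB sticks.
Also, 6 files each exceed 37/2 GB, and no two of those can share a USB stick, so at least 6 USB sticks are needed.
A packing using 6 USB sticks:
  USB stick 1: 28 + 8 = 36
  USB stick 2: 23 + 8 + 6 = 37
  USB stick 3: 21 + 7 + 5 = 33
  USB stick 4: 20 = 20
  USB stick 5: 20 = 20
  USB stick 6: 19 = 19
This matches the lower bound, so 6 is optimal.

6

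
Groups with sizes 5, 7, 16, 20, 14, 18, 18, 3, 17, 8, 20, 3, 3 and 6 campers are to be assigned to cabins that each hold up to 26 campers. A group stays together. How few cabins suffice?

Total = 20 + 20 + 18 + 18 + 17 + 16 + 14 + 8 + 7 + 6 + 5 + 3 + 3 + 3 = 158 campers.
Lower bound: ⌈158/26⌉ = 7 cabins.
A packing using 7 cabins:
  cabin 1: 20 + 6 = 26
  cabin 2: 20 + 5 = 25
  cabin 3: 18 + 8 = 26
  cabin 4: 18 + 7 = 25
  cabin 5: 17 + 3 + 3 + 3 = 26
  cabin 6: 16 = 16
  cabin 7: 14 = 14
This matches the lower bound, so 7 is optimal.

7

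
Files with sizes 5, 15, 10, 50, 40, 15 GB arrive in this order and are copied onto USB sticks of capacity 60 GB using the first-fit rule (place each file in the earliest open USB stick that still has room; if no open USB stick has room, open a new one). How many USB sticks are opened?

  5 → USB stick 1 (new)  [load 5/60]
  15 → USB stick 1  [load 20/60]
  10 → USB stick 1  [load 30/60]
  50 → USB stick 2 (new)  [load 50/60]
  40 → USB stick 3 (new)  [load 40/60]
  15 → USB stick 1  [load 45/60]
3 USB sticks opened.

3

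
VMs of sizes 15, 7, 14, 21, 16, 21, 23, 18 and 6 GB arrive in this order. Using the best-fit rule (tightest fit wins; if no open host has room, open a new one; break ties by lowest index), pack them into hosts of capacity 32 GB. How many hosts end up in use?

6

  15 → host 1 (new)  [load 15/32]
  7 → host 1  [load 22/32]
  14 → host 2 (new)  [load 14/32]
  21 → host 3 (new)  [load 21/32]
  16 → host 2  [load 30/32]
  21 → host 4 (new)  [load 21/32]
  23 → host 5 (new)  [load 23/32]
  18 → host 6 (new)  [load 18/32]
  6 → host 5  [load 29/32]
6 hosts opened.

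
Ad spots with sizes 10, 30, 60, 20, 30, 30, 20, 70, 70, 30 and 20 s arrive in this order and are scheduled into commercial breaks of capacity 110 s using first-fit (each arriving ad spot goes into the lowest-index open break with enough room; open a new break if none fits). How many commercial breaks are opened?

4

  10 → break 1 (new)  [load 10/110]
  30 → break 1  [load 40/110]
  60 → break 1  [load 100/110]
  20 → break 2 (new)  [load 20/110]
  30 → break 2  [load 50/110]
  30 → break 2  [load 80/110]
  20 → break 2  [load 100/110]
  70 → break 3 (new)  [load 70/110]
  70 → break 4 (new)  [load 70/110]
  30 → break 3  [load 100/110]
  20 → break 4  [load 90/110]
4 commercial breaks opened.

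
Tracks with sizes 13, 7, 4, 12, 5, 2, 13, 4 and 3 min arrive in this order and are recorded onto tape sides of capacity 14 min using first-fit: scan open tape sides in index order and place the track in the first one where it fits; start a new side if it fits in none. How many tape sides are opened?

5

  13 → side 1 (new)  [load 13/14]
  7 → side 2 (new)  [load 7/14]
  4 → side 2  [load 11/14]
  12 → side 3 (new)  [load 12/14]
  5 → side 4 (new)  [load 5/14]
  2 → side 2  [load 13/14]
  13 → side 5 (new)  [load 13/14]
  4 → side 4  [load 9/14]
  3 → side 4  [load 12/14]
5 tape sides opened.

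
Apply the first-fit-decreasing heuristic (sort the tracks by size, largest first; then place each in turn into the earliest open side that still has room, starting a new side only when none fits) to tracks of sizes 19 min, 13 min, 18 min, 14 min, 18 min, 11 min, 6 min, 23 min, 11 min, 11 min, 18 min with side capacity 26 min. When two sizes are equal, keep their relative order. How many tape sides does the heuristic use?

Sorted descending: 23, 19, 18, 18, 18, 14, 13, 11, 11, 11, 6.
  23 → side 1 (new)  [load 23/26]
  19 → side 2 (new)  [load 19/26]
  18 → side 3 (new)  [load 18/26]
  18 → side 4 (new)  [load 18/26]
  18 → side 5 (new)  [load 18/26]
  14 → side 6 (new)  [load 14/26]
  13 → side 7 (new)  [load 13/26]
  11 → side 6  [load 25/26]
  11 → side 7  [load 24/26]
  11 → side 8 (new)  [load 11/26]
  6 → side 2  [load 25/26]
8 tape sides opened.

8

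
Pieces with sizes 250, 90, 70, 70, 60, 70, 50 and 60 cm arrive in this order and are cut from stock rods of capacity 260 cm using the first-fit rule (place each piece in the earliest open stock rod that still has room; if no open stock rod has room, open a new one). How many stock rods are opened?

  250 → stock rod 1 (new)  [load 250/260]
  90 → stock rod 2 (new)  [load 90/260]
  70 → stock rod 2  [load 160/260]
  70 → stock rod 2  [load 230/260]
  60 → stock rod 3 (new)  [load 60/260]
  70 → stock rod 3  [load 130/260]
  50 → stock rod 3  [load 180/260]
  60 → stock rod 3  [load 240/260]
3 stock rods opened.

3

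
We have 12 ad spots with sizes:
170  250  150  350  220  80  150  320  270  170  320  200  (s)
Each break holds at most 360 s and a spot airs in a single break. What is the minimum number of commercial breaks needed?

Total = 350 + 320 + 320 + 270 + 250 + 220 + 200 + 170 + 170 + 150 + 150 + 80 = 2650 s.
Lower bound: ⌈2650/360⌉ = 8 commercial breaks.
A packing using 9 commercial breaks:
  break 1: 350 = 350
  break 2: 320 = 320
  break 3: 320 = 320
  break 4: 270 + 80 = 350
  break 5: 250 = 250
  break 6: 220 = 220
  break 7: 200 + 150 = 350
  break 8: 170 + 170 = 340
  break 9: 150 = 150
No arrangement into 8 commercial breaks stays within capacity, so 9 is optimal.

9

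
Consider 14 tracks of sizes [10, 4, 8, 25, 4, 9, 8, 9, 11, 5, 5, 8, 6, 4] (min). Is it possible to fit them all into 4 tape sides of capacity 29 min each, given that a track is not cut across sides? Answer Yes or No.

A valid assignment using 4 tape sides:
  side 1: 25 + 4 = 29
  side 2: 11 + 10 + 8 = 29
  side 3: 9 + 9 + 6 + 5 = 29
  side 4: 8 + 8 + 5 + 4 + 4 = 29
Every load is within 29 min, so 4 tape sides suffice.

Yes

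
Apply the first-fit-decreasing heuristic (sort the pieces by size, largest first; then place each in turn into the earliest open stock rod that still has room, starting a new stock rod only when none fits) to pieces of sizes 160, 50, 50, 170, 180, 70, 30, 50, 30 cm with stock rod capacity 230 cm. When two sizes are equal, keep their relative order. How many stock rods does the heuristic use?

4

Sorted descending: 180, 170, 160, 70, 50, 50, 50, 30, 30.
  180 → stock rod 1 (new)  [load 180/230]
  170 → stock rod 2 (new)  [load 170/230]
  160 → stock rod 3 (new)  [load 160/230]
  70 → stock rod 3  [load 230/230]
  50 → stock rod 1  [load 230/230]
  50 → stock rod 2  [load 220/230]
  50 → stock rod 4 (new)  [load 50/230]
  30 → stock rod 4  [load 80/230]
  30 → stock rod 4  [load 110/230]
4 stock rods opened.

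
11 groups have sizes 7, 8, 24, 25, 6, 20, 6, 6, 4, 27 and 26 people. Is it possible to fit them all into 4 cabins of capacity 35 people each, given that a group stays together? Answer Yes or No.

No

Total = 159 people; ⌈159/35⌉ = 5.
At least 5 cabins are required, but only 4 are allowed.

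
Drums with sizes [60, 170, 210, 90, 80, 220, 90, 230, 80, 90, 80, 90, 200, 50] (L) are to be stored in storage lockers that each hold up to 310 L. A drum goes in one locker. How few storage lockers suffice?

6

Total = 230 + 220 + 210 + 200 + 170 + 90 + 90 + 90 + 90 + 80 + 80 + 80 + 60 + 50 = 1740 L.
Lower bound: ⌈1740/310⌉ = 6 storage lockers.
A packing using 6 storage lockers:
  locker 1: 230 + 80 = 310
  locker 2: 220 + 90 = 310
  locker 3: 210 + 90 = 300
  locker 4: 200 + 90 = 290
  locker 5: 170 + 90 + 50 = 310
  locker 6: 80 + 80 + 60 = 220
This matches the lower bound, so 6 is optimal.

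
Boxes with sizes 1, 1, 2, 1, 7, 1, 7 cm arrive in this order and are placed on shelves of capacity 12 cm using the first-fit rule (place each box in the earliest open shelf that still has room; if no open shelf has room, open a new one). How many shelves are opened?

2

  1 → shelf 1 (new)  [load 1/12]
  1 → shelf 1  [load 2/12]
  2 → shelf 1  [load 4/12]
  1 → shelf 1  [load 5/12]
  7 → shelf 1  [load 12/12]
  1 → shelf 2 (new)  [load 1/12]
  7 → shelf 2  [load 8/12]
2 shelves opened.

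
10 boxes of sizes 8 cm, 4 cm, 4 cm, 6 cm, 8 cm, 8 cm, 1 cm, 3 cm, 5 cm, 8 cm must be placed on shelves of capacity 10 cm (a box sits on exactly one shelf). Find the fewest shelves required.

Total = 8 + 8 + 8 + 8 + 6 + 5 + 4 + 4 + 3 + 1 = 55 cm.
Lower bound: ⌈55/10⌉ = 6 shelves.
A packing using 7 shelves:
  shelf 1: 8 + 1 = 9
  shelf 2: 8 = 8
  shelf 3: 8 = 8
  shelf 4: 8 = 8
  shelf 5: 6 + 4 = 10
  shelf 6: 5 + 4 = 9
  shelf 7: 3 = 3
No arrangement into 6 shelves stays within capacity, so 7 is optimal.

7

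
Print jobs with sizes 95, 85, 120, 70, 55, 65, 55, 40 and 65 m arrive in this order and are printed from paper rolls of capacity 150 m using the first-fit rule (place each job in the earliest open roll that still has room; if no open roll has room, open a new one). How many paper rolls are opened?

5

  95 → roll 1 (new)  [load 95/150]
  85 → roll 2 (new)  [load 85/150]
  120 → roll 3 (new)  [load 120/150]
  70 → roll 4 (new)  [load 70/150]
  55 → roll 1  [load 150/150]
  65 → roll 2  [load 150/150]
  55 → roll 4  [load 125/150]
  40 → roll 5 (new)  [load 40/150]
  65 → roll 5  [load 105/150]
5 paper rolls opened.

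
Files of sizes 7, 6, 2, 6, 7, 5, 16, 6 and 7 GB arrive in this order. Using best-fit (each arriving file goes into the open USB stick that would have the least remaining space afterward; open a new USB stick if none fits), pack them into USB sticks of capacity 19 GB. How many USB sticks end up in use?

  7 → USB stick 1 (new)  [load 7/19]
  6 → USB stick 1  [load 13/19]
  2 → USB stick 1  [load 15/19]
  6 → USB stick 2 (new)  [load 6/19]
  7 → USB stick 2  [load 13/19]
  5 → USB stick 2  [load 18/19]
  16 → USB stick 3 (new)  [load 16/19]
  6 → USB stick 4 (new)  [load 6/19]
  7 → USB stick 4  [load 13/19]
4 USB sticks opened.

4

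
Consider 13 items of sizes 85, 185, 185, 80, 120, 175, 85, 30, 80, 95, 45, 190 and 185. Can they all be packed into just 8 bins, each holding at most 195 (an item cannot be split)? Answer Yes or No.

No

Total = 1540; ⌈1540/195⌉ = 8.
The bound of 8 does not rule out 8, but exhaustive search shows no assignment into 8 bins of capacity 195 exists — the minimum is 9.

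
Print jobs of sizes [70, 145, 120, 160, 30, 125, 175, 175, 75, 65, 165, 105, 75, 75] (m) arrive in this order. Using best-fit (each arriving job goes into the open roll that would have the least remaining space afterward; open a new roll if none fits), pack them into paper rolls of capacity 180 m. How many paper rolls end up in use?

  70 → roll 1 (new)  [load 70/180]
  145 → roll 2 (new)  [load 145/180]
  120 → roll 3 (new)  [load 120/180]
  160 → roll 4 (new)  [load 160/180]
  30 → roll 2  [load 175/180]
  125 → roll 5 (new)  [load 125/180]
  175 → roll 6 (new)  [load 175/180]
  175 → roll 7 (new)  [load 175/180]
  75 → roll 1  [load 145/180]
  65 → roll 8 (new)  [load 65/180]
  165 → roll 9 (new)  [load 165/180]
  105 → roll 8  [load 170/180]
  75 → roll 10 (new)  [load 75/180]
  75 → roll 10  [load 150/180]
10 paper rolls opened.

10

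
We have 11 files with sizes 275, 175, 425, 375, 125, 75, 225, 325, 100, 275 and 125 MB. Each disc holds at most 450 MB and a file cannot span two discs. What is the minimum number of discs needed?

6

Total = 425 + 375 + 325 + 275 + 275 + 225 + 175 + 125 + 125 + 100 + 75 = 2500 MB.
Lower bound: ⌈2500/450⌉ = 6 discs.
A packing using 6 discs:
  disc 1: 425 = 425
  disc 2: 375 + 75 = 450
  disc 3: 325 + 125 = 450
  disc 4: 275 + 175 = 450
  disc 5: 275 + 125 = 400
  disc 6: 225 + 100 = 325
This matches the lower bound, so 6 is optimal.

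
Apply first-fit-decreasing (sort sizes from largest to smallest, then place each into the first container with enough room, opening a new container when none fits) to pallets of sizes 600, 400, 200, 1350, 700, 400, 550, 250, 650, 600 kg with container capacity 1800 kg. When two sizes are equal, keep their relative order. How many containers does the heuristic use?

Sorted descending: 1350, 700, 650, 600, 600, 550, 400, 400, 250, 200.
  1350 → container 1 (new)  [load 1350/1800]
  700 → container 2 (new)  [load 700/1800]
  650 → container 2  [load 1350/1800]
  600 → container 3 (new)  [load 600/1800]
  600 → container 3  [load 1200/1800]
  550 → container 3  [load 1750/1800]
  400 → container 1  [load 1750/1800]
  400 → container 2  [load 1750/1800]
  250 → container 4 (new)  [load 250/1800]
  200 → container 4  [load 450/1800]
4 containers opened.

4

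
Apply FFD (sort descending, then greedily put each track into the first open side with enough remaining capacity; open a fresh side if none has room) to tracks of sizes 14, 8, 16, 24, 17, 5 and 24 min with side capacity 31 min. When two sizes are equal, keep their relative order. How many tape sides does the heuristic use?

Sorted descending: 24, 24, 17, 16, 14, 8, 5.
  24 → side 1 (new)  [load 24/31]
  24 → side 2 (new)  [load 24/31]
  17 → side 3 (new)  [load 17/31]
  16 → side 4 (new)  [load 16/31]
  14 → side 3  [load 31/31]
  8 → side 4  [load 24/31]
  5 → side 1  [load 29/31]
4 tape sides opened.

4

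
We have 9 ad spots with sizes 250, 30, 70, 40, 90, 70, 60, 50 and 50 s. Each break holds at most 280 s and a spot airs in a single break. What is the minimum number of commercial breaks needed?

3

Total = 250 + 90 + 70 + 70 + 60 + 50 + 50 + 40 + 30 = 710 s.
Lower bound: ⌈710/280⌉ = 3 commercial breaks.
A packing using 3 commercial breaks:
  break 1: 250 + 30 = 280
  break 2: 90 + 70 + 70 + 50 = 280
  break 3: 60 + 50 + 40 = 150
This matches the lower bound, so 3 is optimal.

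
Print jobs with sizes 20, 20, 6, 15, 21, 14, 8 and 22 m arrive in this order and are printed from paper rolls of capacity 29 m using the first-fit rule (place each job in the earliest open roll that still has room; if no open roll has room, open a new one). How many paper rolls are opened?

  20 → roll 1 (new)  [load 20/29]
  20 → roll 2 (new)  [load 20/29]
  6 → roll 1  [load 26/29]
  15 → roll 3 (new)  [load 15/29]
  21 → roll 4 (new)  [load 21/29]
  14 → roll 3  [load 29/29]
  8 → roll 2  [load 28/29]
  22 → roll 5 (new)  [load 22/29]
5 paper rolls opened.

5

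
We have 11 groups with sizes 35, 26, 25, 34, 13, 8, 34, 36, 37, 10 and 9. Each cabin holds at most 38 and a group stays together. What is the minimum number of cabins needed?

Total = 37 + 36 + 35 + 34 + 34 + 26 + 25 + 13 + 10 + 9 + 8 = 267.
Lower bound: ⌈267/38⌉ = 8 cabins.
A packing using 8 cabins:
  cabin 1: 37 = 37
  cabin 2: 36 = 36
  cabin 3: 35 = 35
  cabin 4: 34 = 34
  cabin 5: 34 = 34
  cabin 6: 26 + 10 = 36
  cabin 7: 25 + 13 = 38
  cabin 8: 9 + 8 = 17
This matches the lower bound, so 8 is optimal.

8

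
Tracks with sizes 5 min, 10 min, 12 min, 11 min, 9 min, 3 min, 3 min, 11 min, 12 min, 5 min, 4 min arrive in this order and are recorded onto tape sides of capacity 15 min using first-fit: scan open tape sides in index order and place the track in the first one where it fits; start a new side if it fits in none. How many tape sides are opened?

  5 → side 1 (new)  [load 5/15]
  10 → side 1  [load 15/15]
  12 → side 2 (new)  [load 12/15]
  11 → side 3 (new)  [load 11/15]
  9 → side 4 (new)  [load 9/15]
  3 → side 2  [load 15/15]
  3 → side 3  [load 14/15]
  11 → side 5 (new)  [load 11/15]
  12 → side 6 (new)  [load 12/15]
  5 → side 4  [load 14/15]
  4 → side 5  [load 15/15]
6 tape sides opened.

6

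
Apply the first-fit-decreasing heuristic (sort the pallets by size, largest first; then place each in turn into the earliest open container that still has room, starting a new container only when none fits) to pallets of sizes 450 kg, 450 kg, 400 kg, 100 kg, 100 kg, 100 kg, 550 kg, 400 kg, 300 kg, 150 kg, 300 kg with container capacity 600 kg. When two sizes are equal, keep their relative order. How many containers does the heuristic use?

Sorted descending: 550, 450, 450, 400, 400, 300, 300, 150, 100, 100, 100.
  550 → container 1 (new)  [load 550/600]
  450 → container 2 (new)  [load 450/600]
  450 → container 3 (new)  [load 450/600]
  400 → container 4 (new)  [load 400/600]
  400 → container 5 (new)  [load 400/600]
  300 → container 6 (new)  [load 300/600]
  300 → container 6  [load 600/600]
  150 → container 2  [load 600/600]
  100 → container 3  [load 550/600]
  100 → container 4  [load 500/600]
  100 → container 4  [load 600/600]
6 containers opened.

6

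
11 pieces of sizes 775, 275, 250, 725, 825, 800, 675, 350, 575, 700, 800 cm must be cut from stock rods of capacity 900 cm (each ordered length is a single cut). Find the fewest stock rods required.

Total = 825 + 800 + 800 + 775 + 725 + 700 + 675 + 575 + 350 + 275 + 250 = 6750 cm.
Lower bound: ⌈6750/900⌉ = 8 stock rods.
A packing using 9 stock rods:
  stock rod 1: 825 = 825
  stock rod 2: 800 = 800
  stock rod 3: 800 = 800
  stock rod 4: 775 = 775
  stock rod 5: 725 = 725
  stock rod 6: 700 = 700
  stock rod 7: 675 = 675
  stock rod 8: 575 + 275 = 850
  stock rod 9: 350 + 250 = 600
No arrangement into 8 stock rods stays within capacity, so 9 is optimal.

9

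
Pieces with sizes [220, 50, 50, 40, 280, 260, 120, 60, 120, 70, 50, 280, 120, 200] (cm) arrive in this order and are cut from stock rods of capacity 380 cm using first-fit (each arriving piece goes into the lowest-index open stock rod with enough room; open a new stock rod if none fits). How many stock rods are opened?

6

  220 → stock rod 1 (new)  [load 220/380]
  50 → stock rod 1  [load 270/380]
  50 → stock rod 1  [load 320/380]
  40 → stock rod 1  [load 360/380]
  280 → stock rod 2 (new)  [load 280/380]
  260 → stock rod 3 (new)  [load 260/380]
  120 → stock rod 3  [load 380/380]
  60 → stock rod 2  [load 340/380]
  120 → stock rod 4 (new)  [load 120/380]
  70 → stock rod 4  [load 190/380]
  50 → stock rod 4  [load 240/380]
  280 → stock rod 5 (new)  [load 280/380]
  120 → stock rod 4  [load 360/380]
  200 → stock rod 6 (new)  [load 200/380]
6 stock rods opened.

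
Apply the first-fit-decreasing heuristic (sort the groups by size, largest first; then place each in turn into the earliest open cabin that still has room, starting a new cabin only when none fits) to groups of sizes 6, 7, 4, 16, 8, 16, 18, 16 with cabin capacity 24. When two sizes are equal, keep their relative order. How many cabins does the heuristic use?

Sorted descending: 18, 16, 16, 16, 8, 7, 6, 4.
  18 → cabin 1 (new)  [load 18/24]
  16 → cabin 2 (new)  [load 16/24]
  16 → cabin 3 (new)  [load 16/24]
  16 → cabin 4 (new)  [load 16/24]
  8 → cabin 2  [load 24/24]
  7 → cabin 3  [load 23/24]
  6 → cabin 1  [load 24/24]
  4 → cabin 4  [load 20/24]
4 cabins opened.

4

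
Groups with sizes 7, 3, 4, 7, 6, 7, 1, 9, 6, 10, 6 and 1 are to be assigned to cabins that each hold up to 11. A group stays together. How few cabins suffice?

Total = 10 + 9 + 7 + 7 + 7 + 6 + 6 + 6 + 4 + 3 + 1 + 1 = 67.
Lower bound: ⌈67/11⌉ = 7 cabins.
Also, 8 groups each exceed 11/2, and no two of those can share a cabin, so at least 8 cabins are needed.
A packing using 8 cabins:
  cabin 1: 10 + 1 = 11
  cabin 2: 9 + 1 = 10
  cabin 3: 7 + 4 = 11
  cabin 4: 7 + 3 = 10
  cabin 5: 7 = 7
  cabin 6: 6 = 6
  cabin 7: 6 = 6
  cabin 8: 6 = 6
This matches the lower bound, so 8 is optimal.

8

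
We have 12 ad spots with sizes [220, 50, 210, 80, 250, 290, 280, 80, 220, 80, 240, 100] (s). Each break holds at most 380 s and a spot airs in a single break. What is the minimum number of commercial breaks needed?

Total = 290 + 280 + 250 + 240 + 220 + 220 + 210 + 100 + 80 + 80 + 80 + 50 = 2100 s.
Lower bound: ⌈2100/380⌉ = 6 commercial breaks.
Also, 7 ad spots each exceed 190 s, and no two of those can share a break, so at least 7 commercial breaks are needed.
A packing using 7 commercial breaks:
  break 1: 290 + 80 = 370
  break 2: 280 + 100 = 380
  break 3: 250 + 80 + 50 = 380
  break 4: 240 + 80 = 320
  break 5: 220 = 220
  break 6: 220 = 220
  break 7: 210 = 210
This matches the lower bound, so 7 is optimal.

7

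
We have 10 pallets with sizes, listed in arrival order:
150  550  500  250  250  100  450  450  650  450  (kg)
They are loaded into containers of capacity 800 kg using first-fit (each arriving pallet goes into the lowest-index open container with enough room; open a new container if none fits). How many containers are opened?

6

  150 → container 1 (new)  [load 150/800]
  550 → container 1  [load 700/800]
  500 → container 2 (new)  [load 500/800]
  250 → container 2  [load 750/800]
  250 → container 3 (new)  [load 250/800]
  100 → container 1  [load 800/800]
  450 → container 3  [load 700/800]
  450 → container 4 (new)  [load 450/800]
  650 → container 5 (new)  [load 650/800]
  450 → container 6 (new)  [load 450/800]
6 containers opened.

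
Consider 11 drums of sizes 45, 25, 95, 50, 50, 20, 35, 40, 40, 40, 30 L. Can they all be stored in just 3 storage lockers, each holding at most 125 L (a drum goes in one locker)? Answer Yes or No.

No

Total = 470 L; ⌈470/125⌉ = 4.
At least 4 storage lockers are required, but only 3 are allowed.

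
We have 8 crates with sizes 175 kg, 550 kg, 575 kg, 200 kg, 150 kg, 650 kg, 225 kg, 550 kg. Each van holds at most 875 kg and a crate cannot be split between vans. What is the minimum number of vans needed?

4

Total = 650 + 575 + 550 + 550 + 225 + 200 + 175 + 150 = 3075 kg.
Lower bound: ⌈3075/875⌉ = 4 vans.
A packing using 4 vans:
  van 1: 650 + 225 = 875
  van 2: 575 + 200 = 775
  van 3: 550 + 175 + 150 = 875
  van 4: 550 = 550
This matches the lower bound, so 4 is optimal.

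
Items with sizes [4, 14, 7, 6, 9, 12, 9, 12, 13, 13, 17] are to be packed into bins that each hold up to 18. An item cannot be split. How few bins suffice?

Total = 17 + 14 + 13 + 13 + 12 + 12 + 9 + 9 + 7 + 6 + 4 = 116.
Lower bound: ⌈116/18⌉ = 7 bins.
A packing using 8 bins:
  bin 1: 17 = 17
  bin 2: 14 + 4 = 18
  bin 3: 13 = 13
  bin 4: 13 = 13
  bin 5: 12 + 6 = 18
  bin 6: 12 = 12
  bin 7: 9 + 9 = 18
  bin 8: 7 = 7
No arrangement into 7 bins stays within capacity, so 8 is optimal.

8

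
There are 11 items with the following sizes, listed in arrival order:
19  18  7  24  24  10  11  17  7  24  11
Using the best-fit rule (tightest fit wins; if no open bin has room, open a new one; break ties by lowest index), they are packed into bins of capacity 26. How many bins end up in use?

  19 → bin 1 (new)  [load 19/26]
  18 → bin 2 (new)  [load 18/26]
  7 → bin 1  [load 26/26]
  24 → bin 3 (new)  [load 24/26]
  24 → bin 4 (new)  [load 24/26]
  10 → bin 5 (new)  [load 10/26]
  11 → bin 5  [load 21/26]
  17 → bin 6 (new)  [load 17/26]
  7 → bin 2  [load 25/26]
  24 → bin 7 (new)  [load 24/26]
  11 → bin 8 (new)  [load 11/26]
8 bins opened.

8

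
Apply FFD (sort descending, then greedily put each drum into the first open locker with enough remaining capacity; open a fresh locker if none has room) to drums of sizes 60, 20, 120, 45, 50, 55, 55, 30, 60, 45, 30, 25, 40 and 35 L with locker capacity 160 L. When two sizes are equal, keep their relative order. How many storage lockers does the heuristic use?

Sorted descending: 120, 60, 60, 55, 55, 50, 45, 45, 40, 35, 30, 30, 25, 20.
  120 → locker 1 (new)  [load 120/160]
  60 → locker 2 (new)  [load 60/160]
  60 → locker 2  [load 120/160]
  55 → locker 3 (new)  [load 55/160]
  55 → locker 3  [load 110/160]
  50 → locker 3  [load 160/160]
  45 → locker 4 (new)  [load 45/160]
  45 → locker 4  [load 90/160]
  40 → locker 1  [load 160/160]
  35 → locker 2  [load 155/160]
  30 → locker 4  [load 120/160]
  30 → locker 4  [load 150/160]
  25 → locker 5 (new)  [load 25/160]
  20 → locker 5  [load 45/160]
5 storage lockers opened.

5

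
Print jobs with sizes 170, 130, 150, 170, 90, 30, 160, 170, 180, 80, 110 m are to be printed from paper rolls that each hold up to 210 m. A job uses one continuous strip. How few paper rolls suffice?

Total = 180 + 170 + 170 + 170 + 160 + 150 + 130 + 110 + 90 + 80 + 30 = 1440 m.
Lower bound: ⌈1440/210⌉ = 7 paper rolls.
Also, 8 print jobs each exceed 105 m, and no two of those can share a roll, so at least 8 paper rolls are needed.
A packing using 8 paper rolls:
  roll 1: 180 + 30 = 210
  roll 2: 170 = 170
  roll 3: 170 = 170
  roll 4: 170 = 170
  roll 5: 160 = 160
  roll 6: 150 = 150
  roll 7: 130 + 80 = 210
  roll 8: 110 + 90 = 200
This matches the lower bound, so 8 is optimal.

8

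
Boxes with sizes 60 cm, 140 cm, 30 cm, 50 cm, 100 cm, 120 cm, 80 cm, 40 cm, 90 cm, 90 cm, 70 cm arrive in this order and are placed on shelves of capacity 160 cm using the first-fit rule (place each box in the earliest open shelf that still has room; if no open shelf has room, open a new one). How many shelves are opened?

  60 → shelf 1 (new)  [load 60/160]
  140 → shelf 2 (new)  [load 140/160]
  30 → shelf 1  [load 90/160]
  50 → shelf 1  [load 140/160]
  100 → shelf 3 (new)  [load 100/160]
  120 → shelf 4 (new)  [load 120/160]
  80 → shelf 5 (new)  [load 80/160]
  40 → shelf 3  [load 140/160]
  90 → shelf 6 (new)  [load 90/160]
  90 → shelf 7 (new)  [load 90/160]
  70 → shelf 5  [load 150/160]
7 shelves opened.

7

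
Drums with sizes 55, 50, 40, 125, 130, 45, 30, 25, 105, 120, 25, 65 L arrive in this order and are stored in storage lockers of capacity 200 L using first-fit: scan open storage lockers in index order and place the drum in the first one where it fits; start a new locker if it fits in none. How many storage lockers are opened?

  55 → locker 1 (new)  [load 55/200]
  50 → locker 1  [load 105/200]
  40 → locker 1  [load 145/200]
  125 → locker 2 (new)  [load 125/200]
  130 → locker 3 (new)  [load 130/200]
  45 → locker 1  [load 190/200]
  30 → locker 2  [load 155/200]
  25 → locker 2  [load 180/200]
  105 → locker 4 (new)  [load 105/200]
  120 → locker 5 (new)  [load 120/200]
  25 → locker 3  [load 155/200]
  65 → locker 4  [load 170/200]
5 storage lockers opened.

5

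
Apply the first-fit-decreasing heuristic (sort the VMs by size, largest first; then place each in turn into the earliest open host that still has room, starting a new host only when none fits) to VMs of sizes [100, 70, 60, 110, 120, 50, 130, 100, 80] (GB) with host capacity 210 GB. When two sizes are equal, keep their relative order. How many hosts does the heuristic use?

Sorted descending: 130, 120, 110, 100, 100, 80, 70, 60, 50.
  130 → host 1 (new)  [load 130/210]
  120 → host 2 (new)  [load 120/210]
  110 → host 3 (new)  [load 110/210]
  100 → host 3  [load 210/210]
  100 → host 4 (new)  [load 100/210]
  80 → host 1  [load 210/210]
  70 → host 2  [load 190/210]
  60 → host 4  [load 160/210]
  50 → host 4  [load 210/210]
4 hosts opened.

4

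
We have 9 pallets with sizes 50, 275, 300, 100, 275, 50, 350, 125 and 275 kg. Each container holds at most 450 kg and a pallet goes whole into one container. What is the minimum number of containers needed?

Total = 350 + 300 + 275 + 275 + 275 + 125 + 100 + 50 + 50 = 1800 kg.
Lower bound: ⌈1800/450⌉ = 4 containers.
Also, 5 pallets each exceed 225 kg, and no two of those can share a container, so at least 5 containers are needed.
A packing using 5 containers:
  container 1: 350 + 100 = 450
  container 2: 300 + 125 = 425
  container 3: 275 + 50 + 50 = 375
  container 4: 275 = 275
  container 5: 275 = 275
This matches the lower bound, so 5 is optimal.

5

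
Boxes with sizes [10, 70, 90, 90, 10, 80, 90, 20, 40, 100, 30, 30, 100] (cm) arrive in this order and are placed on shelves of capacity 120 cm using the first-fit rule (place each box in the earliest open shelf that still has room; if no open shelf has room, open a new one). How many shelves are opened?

7

  10 → shelf 1 (new)  [load 10/120]
  70 → shelf 1  [load 80/120]
  90 → shelf 2 (new)  [load 90/120]
  90 → shelf 3 (new)  [load 90/120]
  10 → shelf 1  [load 90/120]
  80 → shelf 4 (new)  [load 80/120]
  90 → shelf 5 (new)  [load 90/120]
  20 → shelf 1  [load 110/120]
  40 → shelf 4  [load 120/120]
  100 → shelf 6 (new)  [load 100/120]
  30 → shelf 2  [load 120/120]
  30 → shelf 3  [load 120/120]
  100 → shelf 7 (new)  [load 100/120]
7 shelves opened.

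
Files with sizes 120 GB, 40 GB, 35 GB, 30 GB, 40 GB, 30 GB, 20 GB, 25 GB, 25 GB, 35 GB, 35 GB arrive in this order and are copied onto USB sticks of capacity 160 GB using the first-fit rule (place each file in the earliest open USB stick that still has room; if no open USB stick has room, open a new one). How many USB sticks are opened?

  120 → USB stick 1 (new)  [load 120/160]
  40 → USB stick 1  [load 160/160]
  35 → USB stick 2 (new)  [load 35/160]
  30 → USB stick 2  [load 65/160]
  40 → USB stick 2  [load 105/160]
  30 → USB stick 2  [load 135/160]
  20 → USB stick 2  [load 155/160]
  25 → USB stick 3 (new)  [load 25/160]
  25 → USB stick 3  [load 50/160]
  35 → USB stick 3  [load 85/160]
  35 → USB stick 3  [load 120/160]
3 USB sticks opened.

3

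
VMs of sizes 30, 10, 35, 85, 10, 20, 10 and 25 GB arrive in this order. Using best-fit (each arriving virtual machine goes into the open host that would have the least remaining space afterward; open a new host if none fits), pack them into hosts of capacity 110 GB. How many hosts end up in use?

  30 → host 1 (new)  [load 30/110]
  10 → host 1  [load 40/110]
  35 → host 1  [load 75/110]
  85 → host 2 (new)  [load 85/110]
  10 → host 2  [load 95/110]
  20 → host 1  [load 95/110]
  10 → host 1  [load 105/110]
  25 → host 3 (new)  [load 25/110]
3 hosts opened.

3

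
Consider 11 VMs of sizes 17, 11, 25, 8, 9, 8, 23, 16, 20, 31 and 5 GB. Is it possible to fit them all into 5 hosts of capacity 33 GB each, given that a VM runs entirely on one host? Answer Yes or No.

No

Total = 173 GB; ⌈173/33⌉ = 6.
At least 6 hosts are required, but only 5 are allowed.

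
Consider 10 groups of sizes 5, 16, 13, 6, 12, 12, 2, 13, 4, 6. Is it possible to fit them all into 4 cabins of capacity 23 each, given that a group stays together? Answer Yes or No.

Total = 89; ⌈89/23⌉ = 4.
5 groups each exceed half the capacity and cannot share a cabin, forcing at least 5 cabins.
At least 5 cabins are required, but only 4 are allowed.

No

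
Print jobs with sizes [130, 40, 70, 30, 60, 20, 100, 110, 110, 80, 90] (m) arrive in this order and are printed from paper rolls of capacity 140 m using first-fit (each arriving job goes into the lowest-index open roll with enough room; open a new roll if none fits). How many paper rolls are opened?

8

  130 → roll 1 (new)  [load 130/140]
  40 → roll 2 (new)  [load 40/140]
  70 → roll 2  [load 110/140]
  30 → roll 2  [load 140/140]
  60 → roll 3 (new)  [load 60/140]
  20 → roll 3  [load 80/140]
  100 → roll 4 (new)  [load 100/140]
  110 → roll 5 (new)  [load 110/140]
  110 → roll 6 (new)  [load 110/140]
  80 → roll 7 (new)  [load 80/140]
  90 → roll 8 (new)  [load 90/140]
8 paper rolls opened.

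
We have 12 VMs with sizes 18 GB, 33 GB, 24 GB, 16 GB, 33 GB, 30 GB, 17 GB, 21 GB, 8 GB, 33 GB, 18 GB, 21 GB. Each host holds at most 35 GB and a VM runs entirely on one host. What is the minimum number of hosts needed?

Total = 33 + 33 + 33 + 30 + 24 + 21 + 21 + 18 + 18 + 17 + 16 + 8 = 272 GB.
Lower bound: ⌈272/35⌉ = 8 hosts.
Also, 9 VMs each exceed 35/2 GB, and no two of those can share a host, so at least 9 hosts are needed.
A packing using 9 hosts:
  host 1: 33 = 33
  host 2: 33 = 33
  host 3: 33 = 33
  host 4: 30 = 30
  host 5: 24 + 8 = 32
  host 6: 21 = 21
  host 7: 21 = 21
  host 8: 18 + 17 = 35
  host 9: 18 + 16 = 34
This matches the lower bound, so 9 is optimal.

9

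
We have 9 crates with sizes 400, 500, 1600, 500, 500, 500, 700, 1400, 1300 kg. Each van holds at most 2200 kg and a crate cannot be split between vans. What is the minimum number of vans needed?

Total = 1600 + 1400 + 1300 + 700 + 500 + 500 + 500 + 500 + 400 = 7400 kg.
Lower bound: ⌈7400/2200⌉ = 4 vans.
A packing using 4 vans:
  van 1: 1600 + 500 = 2100
  van 2: 1400 + 700 = 2100
  van 3: 1300 + 500 + 400 = 2200
  van 4: 500 + 500 = 1000
This matches the lower bound, so 4 is optimal.

4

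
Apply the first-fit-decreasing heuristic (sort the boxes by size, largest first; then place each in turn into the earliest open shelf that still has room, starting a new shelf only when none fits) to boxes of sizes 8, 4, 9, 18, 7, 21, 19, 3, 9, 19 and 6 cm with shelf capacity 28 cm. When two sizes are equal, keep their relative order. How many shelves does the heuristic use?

Sorted descending: 21, 19, 19, 18, 9, 9, 8, 7, 6, 4, 3.
  21 → shelf 1 (new)  [load 21/28]
  19 → shelf 2 (new)  [load 19/28]
  19 → shelf 3 (new)  [load 19/28]
  18 → shelf 4 (new)  [load 18/28]
  9 → shelf 2  [load 28/28]
  9 → shelf 3  [load 28/28]
  8 → shelf 4  [load 26/28]
  7 → shelf 1  [load 28/28]
  6 → shelf 5 (new)  [load 6/28]
  4 → shelf 5  [load 10/28]
  3 → shelf 5  [load 13/28]
5 shelves opened.

5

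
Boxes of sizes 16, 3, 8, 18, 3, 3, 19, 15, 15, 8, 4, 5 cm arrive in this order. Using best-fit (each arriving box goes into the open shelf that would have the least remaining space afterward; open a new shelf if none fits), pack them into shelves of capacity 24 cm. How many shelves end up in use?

  16 → shelf 1 (new)  [load 16/24]
  3 → shelf 1  [load 19/24]
  8 → shelf 2 (new)  [load 8/24]
  18 → shelf 3 (new)  [load 18/24]
  3 → shelf 1  [load 22/24]
  3 → shelf 3  [load 21/24]
  19 → shelf 4 (new)  [load 19/24]
  15 → shelf 2  [load 23/24]
  15 → shelf 5 (new)  [load 15/24]
  8 → shelf 5  [load 23/24]
  4 → shelf 4  [load 23/24]
  5 → shelf 6 (new)  [load 5/24]
6 shelves opened.

6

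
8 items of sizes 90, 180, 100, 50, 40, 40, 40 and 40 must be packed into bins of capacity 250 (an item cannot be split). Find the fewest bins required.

Total = 180 + 100 + 90 + 50 + 40 + 40 + 40 + 40 = 580.
Lower bound: ⌈580/250⌉ = 3 bins.
A packing using 3 bins:
  bin 1: 180 + 50 = 230
  bin 2: 100 + 90 + 40 = 230
  bin 3: 40 + 40 + 40 = 120
This matches the lower bound, so 3 is optimal.

3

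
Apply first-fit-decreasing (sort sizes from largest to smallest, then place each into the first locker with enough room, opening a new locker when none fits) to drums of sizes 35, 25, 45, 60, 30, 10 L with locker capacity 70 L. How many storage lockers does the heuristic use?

Sorted descending: 60, 45, 35, 30, 25, 10.
  60 → locker 1 (new)  [load 60/70]
  45 → locker 2 (new)  [load 45/70]
  35 → locker 3 (new)  [load 35/70]
  30 → locker 3  [load 65/70]
  25 → locker 2  [load 70/70]
  10 → locker 1  [load 70/70]
3 storage lockers opened.

3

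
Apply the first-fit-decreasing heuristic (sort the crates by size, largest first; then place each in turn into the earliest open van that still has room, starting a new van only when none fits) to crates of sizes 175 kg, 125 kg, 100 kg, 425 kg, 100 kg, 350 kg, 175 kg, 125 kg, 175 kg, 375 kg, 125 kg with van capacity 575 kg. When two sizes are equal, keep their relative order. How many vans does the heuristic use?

Sorted descending: 425, 375, 350, 175, 175, 175, 125, 125, 125, 100, 100.
  425 → van 1 (new)  [load 425/575]
  375 → van 2 (new)  [load 375/575]
  350 → van 3 (new)  [load 350/575]
  175 → van 2  [load 550/575]
  175 → van 3  [load 525/575]
  175 → van 4 (new)  [load 175/575]
  125 → van 1  [load 550/575]
  125 → van 4  [load 300/575]
  125 → van 4  [load 425/575]
  100 → van 4  [load 525/575]
  100 → van 5 (new)  [load 100/575]
5 vans opened.

5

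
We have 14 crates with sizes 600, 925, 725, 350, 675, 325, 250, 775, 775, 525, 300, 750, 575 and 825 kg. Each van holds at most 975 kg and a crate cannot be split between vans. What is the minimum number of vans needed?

Total = 925 + 825 + 775 + 775 + 750 + 725 + 675 + 600 + 575 + 525 + 350 + 325 + 300 + 250 = 8375 kg.
Lower bound: ⌈8375/975⌉ = 9 vans.
Also, 10 crates each exceed 975/2 kg, and no two of those can share a van, so at least 10 vans are needed.
A packing using 10 vans:
  van 1: 925 = 925
  van 2: 825 = 825
  van 3: 775 = 775
  van 4: 775 = 775
  van 5: 750 = 750
  van 6: 725 + 250 = 975
  van 7: 675 + 300 = 975
  van 8: 600 + 350 = 950
  van 9: 575 + 325 = 900
  van 10: 525 = 525
This matches the lower bound, so 10 is optimal.

10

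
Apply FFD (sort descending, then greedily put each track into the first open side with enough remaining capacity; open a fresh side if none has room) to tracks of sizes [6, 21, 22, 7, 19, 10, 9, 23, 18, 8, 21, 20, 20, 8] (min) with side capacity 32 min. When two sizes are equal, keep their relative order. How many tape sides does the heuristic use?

Sorted descending: 23, 22, 21, 21, 20, 20, 19, 18, 10, 9, 8, 8, 7, 6.
  23 → side 1 (new)  [load 23/32]
  22 → side 2 (new)  [load 22/32]
  21 → side 3 (new)  [load 21/32]
  21 → side 4 (new)  [load 21/32]
  20 → side 5 (new)  [load 20/32]
  20 → side 6 (new)  [load 20/32]
  19 → side 7 (new)  [load 19/32]
  18 → side 8 (new)  [load 18/32]
  10 → side 2  [load 32/32]
  9 → side 1  [load 32/32]
  8 → side 3  [load 29/32]
  8 → side 4  [load 29/32]
  7 → side 5  [load 27/32]
  6 → side 6  [load 26/32]
8 tape sides opened.

8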